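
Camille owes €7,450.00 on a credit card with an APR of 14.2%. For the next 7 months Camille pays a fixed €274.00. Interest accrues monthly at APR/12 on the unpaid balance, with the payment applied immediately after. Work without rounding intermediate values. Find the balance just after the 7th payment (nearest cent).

Monthly rate r = 14.2%/12 = 1.18333% = 0.0118333.
Each month: B ← B·(1+r) − €274.00.
Month 1: interest €88.16; balance after payment €7,264.16.
Month 2: interest €85.96; balance after payment €7,076.12.
Month 3: interest €83.73; balance after payment €6,885.85.
Month 4: interest €81.48; balance after payment €6,693.33.
Month 5: interest €79.20; balance after payment €6,498.54.
Month 6: interest €76.90; balance after payment €6,301.44.
Month 7: interest €74.57; balance after payment €6,102.01.

€6,102.01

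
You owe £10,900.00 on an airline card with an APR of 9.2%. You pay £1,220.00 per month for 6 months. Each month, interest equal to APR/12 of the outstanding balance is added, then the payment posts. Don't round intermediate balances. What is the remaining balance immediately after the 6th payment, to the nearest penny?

Monthly rate r = 9.2%/12 = 0.766667% = 0.00766667.
Each month: B ← B·(1+r) − £1,220.00.
Month 1: interest £83.57; balance after payment £9,763.57.
Month 2: interest £74.85; balance after payment £8,618.42.
Month 3: interest £66.07; balance after payment £7,464.50.
Month 4: interest £57.23; balance after payment £6,301.72.
Month 5: interest £48.31; balance after payment £5,130.04.
Month 6: interest £39.33; balance after payment £3,949.37.

£3,949.37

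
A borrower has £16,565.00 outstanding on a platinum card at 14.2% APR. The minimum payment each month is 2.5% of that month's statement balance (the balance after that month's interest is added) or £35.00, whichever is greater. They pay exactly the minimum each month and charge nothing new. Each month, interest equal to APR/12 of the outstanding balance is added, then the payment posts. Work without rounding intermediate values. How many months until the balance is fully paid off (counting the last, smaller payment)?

237 months

Monthly rate r = 14.2%/12 = 1.18333% = 0.0118333.
While 2.5% of the post-interest balance exceeds £35.00, each month B ← (B·(1+r))·(1 − 0.025), i.e. B shrinks by the factor (1+r)·0.975 = 0.98654.
This holds for months 1–184. Entering month 185 the balance is £1,368.02; 2.5% of the post-interest balance is now below £35.00, so the flat £35.00 minimum applies from here.
From month 185 a fixed £35.00 at rate r clears £1,368.02 in 53 more payments. Total: 184 + 53 = 237 months.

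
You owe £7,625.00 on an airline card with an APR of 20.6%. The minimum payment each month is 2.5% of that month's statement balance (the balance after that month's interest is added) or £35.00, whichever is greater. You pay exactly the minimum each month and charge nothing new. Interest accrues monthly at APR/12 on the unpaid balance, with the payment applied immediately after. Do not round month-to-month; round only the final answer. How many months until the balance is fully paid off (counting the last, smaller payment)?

Monthly rate r = 20.6%/12 = 1.71667% = 0.0171667.
While 2.5% of the post-interest balance exceeds £35.00, each month B ← (B·(1+r))·(1 − 0.025), i.e. B shrinks by the factor (1+r)·0.975 = 0.99174.
This holds for months 1–207. Entering month 208 the balance is £1,368.88; 2.5% of the post-interest balance is now below £35.00, so the flat £35.00 minimum applies from here.
From month 208 a fixed £35.00 at rate r clears £1,368.88 in 66 more payments. Total: 207 + 66 = 273 months.

273 months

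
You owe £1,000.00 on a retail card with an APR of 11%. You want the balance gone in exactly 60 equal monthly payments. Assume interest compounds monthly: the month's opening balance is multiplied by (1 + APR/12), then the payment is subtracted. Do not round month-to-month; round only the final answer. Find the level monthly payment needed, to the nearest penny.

£21.74

Monthly rate r = 11%/12 = 0.916667% = 0.00916667.
Level-payment amortization: P = B₀·r / (1 − (1+r)^(−n)) = 1000.00·0.00916667 / (1 − 1.00917^(−60)).
Denominator 1 − (1+r)^(−60) = 0.42160281.
P = 9.16667 / 0.42160281 ≈ 21.74.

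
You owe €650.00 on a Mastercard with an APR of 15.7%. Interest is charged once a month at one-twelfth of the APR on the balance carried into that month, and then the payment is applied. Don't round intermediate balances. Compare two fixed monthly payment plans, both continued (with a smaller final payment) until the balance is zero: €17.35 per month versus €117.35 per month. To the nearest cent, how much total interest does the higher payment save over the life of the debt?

€219.89

Monthly rate r = 15.7%/12 = 1.30833% = 0.0130833.
At €17.35/mo: n = ⌈−ln(1 − rB₀/P)/ln(1+r)⌉ = 52 payments (last €14.33); total interest = total paid − €650.00 = €249.18.
At €117.35/mo: 6 payments (last €92.54); total interest €29.29.
Interest saved = €249.18 − €29.29 = €219.89.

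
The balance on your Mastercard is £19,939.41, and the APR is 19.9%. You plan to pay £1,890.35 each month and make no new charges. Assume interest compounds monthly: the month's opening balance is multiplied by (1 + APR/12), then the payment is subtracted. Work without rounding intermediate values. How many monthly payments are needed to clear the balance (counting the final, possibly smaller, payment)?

Monthly rate r = 19.9%/12 = 1.65833% = 0.0165833.
Recurrence: B ← B·(1+r) − £1,890.35.
Month 1: interest £330.66; balance after payment £18,379.72.
Month 2: interest £304.80; balance after payment £16,794.17.
Closed form: n = −ln(1 − rB₀/P)/ln(1+r) = −ln(0.82508)/ln(1.01658) ≈ 11.690, so the balance reaches zero during payment 12.

12 payments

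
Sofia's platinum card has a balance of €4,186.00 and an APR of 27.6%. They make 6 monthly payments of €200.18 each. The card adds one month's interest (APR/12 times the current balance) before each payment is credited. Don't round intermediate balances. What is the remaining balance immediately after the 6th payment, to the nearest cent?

Monthly rate r = 27.6%/12 = 2.3% = 0.023.
Each month: B ← B·(1+r) − €200.18.
Month 1: interest €96.28; balance after payment €4,082.10.
Month 2: interest €93.89; balance after payment €3,975.81.
Month 3: interest €91.44; balance after payment €3,867.07.
Month 4: interest €88.94; balance after payment €3,755.83.
Month 5: interest €86.38; balance after payment €3,642.04.
Month 6: interest €83.77; balance after payment €3,525.62.

€3,525.62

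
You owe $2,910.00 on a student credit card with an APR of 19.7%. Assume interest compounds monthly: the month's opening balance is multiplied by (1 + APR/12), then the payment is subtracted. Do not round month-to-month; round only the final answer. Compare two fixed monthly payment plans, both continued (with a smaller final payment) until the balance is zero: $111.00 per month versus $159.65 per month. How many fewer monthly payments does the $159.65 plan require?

13 fewer payments

Monthly rate r = 19.7%/12 = 1.64167% = 0.0164167.
At $111.00/mo: n = ⌈−ln(1 − rB₀/P)/ln(1+r)⌉ = 35 payments (last $62.64); total interest = total paid − $2,910.00 = $926.64.
At $159.65/mo: 22 payments (last $133.80); total interest $576.45.
Payments saved = 35 − 22 = 13.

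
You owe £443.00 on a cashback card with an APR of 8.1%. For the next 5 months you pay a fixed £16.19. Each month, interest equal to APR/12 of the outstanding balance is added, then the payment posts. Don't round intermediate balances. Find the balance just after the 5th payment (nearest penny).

Monthly rate r = 8.1%/12 = 0.675% = 0.00675.
Each month: B ← B·(1+r) − £16.19.
Month 1: interest £2.99; balance after payment £429.80.
Month 2: interest £2.90; balance after payment £416.51.
Month 3: interest £2.81; balance after payment £403.13.
Month 4: interest £2.72; balance after payment £389.66.
Month 5: interest £2.63; balance after payment £376.10.

£376.10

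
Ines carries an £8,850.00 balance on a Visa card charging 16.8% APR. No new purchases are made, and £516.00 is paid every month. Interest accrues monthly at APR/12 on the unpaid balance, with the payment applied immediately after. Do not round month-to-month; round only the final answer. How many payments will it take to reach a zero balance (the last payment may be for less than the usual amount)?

20 payments

Monthly rate r = 16.8%/12 = 1.4% = 0.014.
Recurrence: B ← B·(1+r) − £516.00.
Month 1: interest £123.90; balance after payment £8,457.90.
Month 2: interest £118.41; balance after payment £8,060.31.
Closed form: n = −ln(1 − rB₀/P)/ln(1+r) = −ln(0.75988)/ln(1.014) ≈ 19.751, so the balance reaches zero during payment 20.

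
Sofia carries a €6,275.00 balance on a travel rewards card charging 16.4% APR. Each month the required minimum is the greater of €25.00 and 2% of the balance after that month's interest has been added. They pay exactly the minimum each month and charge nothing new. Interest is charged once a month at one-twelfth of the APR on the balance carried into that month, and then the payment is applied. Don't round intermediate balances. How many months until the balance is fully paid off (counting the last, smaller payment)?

Monthly rate r = 16.4%/12 = 1.36667% = 0.0136667.
While 2% of the post-interest balance exceeds €25.00, each month B ← (B·(1+r))·(1 − 0.02), i.e. B shrinks by the factor (1+r)·0.98 = 0.99339.
This holds for months 1–246. Entering month 247 the balance is €1,228.68; 2% of the post-interest balance is now below €25.00, so the flat €25.00 minimum applies from here.
From month 247 a fixed €25.00 at rate r clears €1,228.68 in 83 more payments. Total: 246 + 83 = 329 months.

329 months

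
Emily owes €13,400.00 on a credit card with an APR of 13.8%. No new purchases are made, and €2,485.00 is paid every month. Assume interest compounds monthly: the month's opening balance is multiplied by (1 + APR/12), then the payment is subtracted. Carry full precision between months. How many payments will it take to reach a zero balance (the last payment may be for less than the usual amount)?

Monthly rate r = 13.8%/12 = 1.15% = 0.0115.
Recurrence: B ← B·(1+r) − €2,485.00.
Month 1: interest €154.10; balance after payment €11,069.10.
Month 2: interest €127.29; balance after payment €8,711.39.
Month 3: interest €100.18; balance after payment €6,326.58.
Month 4: interest €72.76; balance after payment €3,914.33.
Month 5: interest €45.01; balance after payment €1,474.35.
Month 6: interest €16.95; balance after payment €0.00.

6 months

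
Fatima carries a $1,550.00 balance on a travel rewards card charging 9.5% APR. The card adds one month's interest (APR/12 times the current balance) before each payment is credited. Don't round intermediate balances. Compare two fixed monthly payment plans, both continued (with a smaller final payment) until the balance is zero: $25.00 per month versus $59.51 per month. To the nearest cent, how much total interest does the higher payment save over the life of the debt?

Monthly rate r = 9.5%/12 = 0.791667% = 0.00791667.
At $25.00/mo: n = ⌈−ln(1 − rB₀/P)/ln(1+r)⌉ = 86 payments (last $14.97); total interest = total paid − $1,550.00 = $589.97.
At $59.51/mo: 30 payments (last $16.97); total interest $192.76.
Interest saved = $589.97 − $192.76 = $397.21.

$397.21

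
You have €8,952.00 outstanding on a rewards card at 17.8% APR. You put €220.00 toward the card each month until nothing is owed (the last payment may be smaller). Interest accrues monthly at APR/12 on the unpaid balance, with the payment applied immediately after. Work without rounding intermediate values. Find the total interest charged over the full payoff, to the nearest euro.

€4,873

Monthly rate r = 17.8%/12 = 1.48333% = 0.0148333.
Payoff takes n = ⌈−ln(1 − rB₀/P)/ln(1+r)⌉ = ⌈62.840⌉ = 63 payments; the last is €185.09.
Total paid = 62·€220.00 + €185.09 = €13,825.09.
Total interest = total paid − principal = €13,825.09 − €8,952.00 = €4,873.09.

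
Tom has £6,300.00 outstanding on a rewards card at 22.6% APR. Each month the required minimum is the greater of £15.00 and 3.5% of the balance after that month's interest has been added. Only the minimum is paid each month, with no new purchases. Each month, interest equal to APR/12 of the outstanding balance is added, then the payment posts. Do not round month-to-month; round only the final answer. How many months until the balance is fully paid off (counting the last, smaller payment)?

Monthly rate r = 22.6%/12 = 1.88333% = 0.0188333.
While 3.5% of the post-interest balance exceeds £15.00, each month B ← (B·(1+r))·(1 − 0.035), i.e. B shrinks by the factor (1+r)·0.965 = 0.98317.
This holds for months 1–160. Entering month 161 the balance is £417.07; 3.5% of the post-interest balance is now below £15.00, so the flat £15.00 minimum applies from here.
From month 161 a fixed £15.00 at rate r clears £417.07 in 40 more payments. Total: 160 + 40 = 200 months.

200 months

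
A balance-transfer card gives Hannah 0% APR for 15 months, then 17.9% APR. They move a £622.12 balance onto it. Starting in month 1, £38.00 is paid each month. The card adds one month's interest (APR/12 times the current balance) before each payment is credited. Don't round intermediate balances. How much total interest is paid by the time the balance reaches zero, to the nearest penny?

£1.00

Promo months 1–15 at r₀ = 0%/12 = 0; months 16+ at r₁ = 17.9%/12 = 0.0149167.
After month 15 (no interest yet): B = £622.12 − 15·£38.00 = £52.12.
Then at r₁ with £38.00/mo: n₂ = −ln(1 − r₁·B/P)/ln(1+r₁) ≈ 1.40 → 2 more payments.
Total paid = 16·£38.00 + £15.12 = £623.12; interest = £623.12 − £622.12 = £1.00.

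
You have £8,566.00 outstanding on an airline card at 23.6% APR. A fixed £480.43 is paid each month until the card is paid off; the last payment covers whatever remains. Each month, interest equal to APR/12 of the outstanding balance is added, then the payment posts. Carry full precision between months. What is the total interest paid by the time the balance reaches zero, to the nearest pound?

Monthly rate r = 23.6%/12 = 1.96667% = 0.0196667.
Payoff takes n = ⌈−ln(1 − rB₀/P)/ln(1+r)⌉ = ⌈22.171⌉ = 23 payments; the last is £82.62.
Total paid = 22·£480.43 + £82.62 = £10,652.08.
Total interest = total paid − principal = £10,652.08 − £8,566.00 = £2,086.08.

£2,086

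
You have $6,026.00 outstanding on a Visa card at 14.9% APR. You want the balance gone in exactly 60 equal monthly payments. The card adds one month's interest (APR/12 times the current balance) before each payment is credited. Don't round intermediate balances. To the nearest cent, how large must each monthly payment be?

$143.04

Monthly rate r = 14.9%/12 = 1.24167% = 0.0124167.
Level-payment amortization: P = B₀·r / (1 − (1+r)^(−n)) = 6026.00·0.0124167 / (1 − 1.01242^(−60)).
Denominator 1 − (1+r)^(−60) = 0.523082961.
P = 74.8228 / 0.523082961 ≈ 143.04.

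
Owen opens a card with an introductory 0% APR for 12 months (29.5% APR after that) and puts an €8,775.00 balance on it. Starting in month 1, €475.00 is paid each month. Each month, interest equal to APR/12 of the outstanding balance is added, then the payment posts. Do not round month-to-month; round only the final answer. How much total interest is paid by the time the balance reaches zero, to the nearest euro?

€316

Promo months 1–12 at r₀ = 0%/12 = 0; months 13+ at r₁ = 29.5%/12 = 0.0245833.
After month 12 (no interest yet): B = €8,775.00 − 12·€475.00 = €3,075.00.
Then at r₁ with €475.00/mo: n₂ = −ln(1 − r₁·B/P)/ln(1+r₁) ≈ 7.14 → 8 more payments.
Total paid = 19·€475.00 + €65.88 = €9,090.88; interest = €9,090.88 − €8,775.00 = €315.88.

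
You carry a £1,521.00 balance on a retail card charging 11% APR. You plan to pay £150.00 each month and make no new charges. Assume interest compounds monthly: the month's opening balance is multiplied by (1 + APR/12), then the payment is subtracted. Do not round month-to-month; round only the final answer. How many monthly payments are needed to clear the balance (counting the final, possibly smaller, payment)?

11 payments

Monthly rate r = 11%/12 = 0.916667% = 0.00916667.
Recurrence: B ← B·(1+r) − £150.00.
Month 1: interest £13.94; balance after payment £1,384.94.
Month 2: interest £12.70; balance after payment £1,247.64.
Closed form: n = −ln(1 − rB₀/P)/ln(1+r) = −ln(0.90705)/ln(1.00917) ≈ 10.691, so the balance reaches zero during payment 11.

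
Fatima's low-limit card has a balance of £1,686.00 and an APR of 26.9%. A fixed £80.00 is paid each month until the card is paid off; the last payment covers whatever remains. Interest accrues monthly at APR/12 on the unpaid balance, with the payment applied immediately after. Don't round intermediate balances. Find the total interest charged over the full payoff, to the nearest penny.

£621.75

Monthly rate r = 26.9%/12 = 2.24167% = 0.0224167.
Payoff takes n = ⌈−ln(1 − rB₀/P)/ln(1+r)⌉ = ⌈28.845⌉ = 29 payments; the last is £67.75.
Total paid = 28·£80.00 + £67.75 = £2,307.75.
Total interest = total paid − principal = £2,307.75 − £1,686.00 = £621.75.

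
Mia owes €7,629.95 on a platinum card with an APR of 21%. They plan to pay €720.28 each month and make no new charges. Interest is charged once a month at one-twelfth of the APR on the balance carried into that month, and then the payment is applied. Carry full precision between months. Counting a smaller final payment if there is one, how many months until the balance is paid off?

12 months

Monthly rate r = 21%/12 = 1.75% = 0.0175.
Recurrence: B ← B·(1+r) − €720.28.
Month 1: interest €133.52; balance after payment €7,043.19.
Month 2: interest €123.26; balance after payment €6,446.17.
Closed form: n = −ln(1 − rB₀/P)/ln(1+r) = −ln(0.81462)/ln(1.0175) ≈ 11.818, so the balance reaches zero during payment 12.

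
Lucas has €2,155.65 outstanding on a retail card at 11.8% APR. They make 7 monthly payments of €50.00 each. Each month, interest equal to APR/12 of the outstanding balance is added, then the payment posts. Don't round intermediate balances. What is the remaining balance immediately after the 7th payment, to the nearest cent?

Monthly rate r = 11.8%/12 = 0.983333% = 0.00983333.
Each month: B ← B·(1+r) − €50.00.
Month 1: interest €21.20; balance after payment €2,126.85.
Month 2: interest €20.91; balance after payment €2,097.76.
Month 3: interest €20.63; balance after payment €2,068.39.
Month 4: interest €20.34; balance after payment €2,038.73.
Month 5: interest €20.05; balance after payment €2,008.78.
Month 6: interest €19.75; balance after payment €1,978.53.
Month 7: interest €19.46; balance after payment €1,947.98.

€1,947.98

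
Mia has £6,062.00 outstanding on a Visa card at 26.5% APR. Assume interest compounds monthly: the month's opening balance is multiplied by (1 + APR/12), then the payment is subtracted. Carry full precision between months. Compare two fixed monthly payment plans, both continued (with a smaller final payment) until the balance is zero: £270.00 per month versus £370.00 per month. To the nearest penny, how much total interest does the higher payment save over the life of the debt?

£856.89

Monthly rate r = 26.5%/12 = 2.20833% = 0.0220833.
At £270.00/mo: n = ⌈−ln(1 − rB₀/P)/ln(1+r)⌉ = 32 payments (last £95.50); total interest = total paid − £6,062.00 = £2,403.50.
At £370.00/mo: 21 payments (last £208.61); total interest £1,546.61.
Interest saved = £2,403.50 − £1,546.61 = £856.89.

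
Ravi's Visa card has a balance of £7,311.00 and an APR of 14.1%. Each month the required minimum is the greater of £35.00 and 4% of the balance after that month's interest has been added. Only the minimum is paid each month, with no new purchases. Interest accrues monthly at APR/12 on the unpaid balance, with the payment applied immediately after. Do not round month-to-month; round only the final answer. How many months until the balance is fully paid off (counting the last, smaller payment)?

Monthly rate r = 14.1%/12 = 1.175% = 0.01175.
While 4% of the post-interest balance exceeds £35.00, each month B ← (B·(1+r))·(1 − 0.04), i.e. B shrinks by the factor (1+r)·0.96 = 0.97128.
This holds for months 1–74. Entering month 75 the balance is £846.19; 4% of the post-interest balance is now below £35.00, so the flat £35.00 minimum applies from here.
From month 75 a fixed £35.00 at rate r clears £846.19 in 29 more payments. Total: 74 + 29 = 103 months.

103 months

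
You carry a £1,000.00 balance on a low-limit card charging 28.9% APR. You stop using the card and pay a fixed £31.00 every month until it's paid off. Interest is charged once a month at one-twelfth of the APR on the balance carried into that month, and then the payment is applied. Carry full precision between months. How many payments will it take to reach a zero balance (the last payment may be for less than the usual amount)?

Monthly rate r = 28.9%/12 = 2.40833% = 0.0240833.
Recurrence: B ← B·(1+r) − £31.00.
Month 1: interest £24.08; balance after payment £993.08.
Month 2: interest £23.92; balance after payment £986.00.
Closed form: n = −ln(1 − rB₀/P)/ln(1+r) = −ln(0.22312)/ln(1.02408) ≈ 63.033, so the balance reaches zero during payment 64.

64 payments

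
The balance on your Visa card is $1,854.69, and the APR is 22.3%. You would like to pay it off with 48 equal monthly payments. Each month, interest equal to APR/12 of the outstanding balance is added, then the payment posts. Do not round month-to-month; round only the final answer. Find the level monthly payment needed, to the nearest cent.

$58.74

Monthly rate r = 22.3%/12 = 1.85833% = 0.0185833.
Level-payment amortization: P = B₀·r / (1 − (1+r)^(−n)) = 1854.69·0.0185833 / (1 − 1.01858^(−48)).
Denominator 1 − (1+r)^(−48) = 0.586795687.
P = 34.4663 / 0.586795687 ≈ 58.74.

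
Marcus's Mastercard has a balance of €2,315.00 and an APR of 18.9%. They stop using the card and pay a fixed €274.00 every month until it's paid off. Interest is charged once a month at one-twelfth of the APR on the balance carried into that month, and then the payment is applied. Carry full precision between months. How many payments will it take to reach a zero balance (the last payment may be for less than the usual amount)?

10 payments

Monthly rate r = 18.9%/12 = 1.575% = 0.01575.
Recurrence: B ← B·(1+r) − €274.00.
Month 1: interest €36.46; balance after payment €2,077.46.
Month 2: interest €32.72; balance after payment €1,836.18.
Closed form: n = −ln(1 − rB₀/P)/ln(1+r) = −ln(0.86693)/ln(1.01575) ≈ 9.138, so the balance reaches zero during payment 10.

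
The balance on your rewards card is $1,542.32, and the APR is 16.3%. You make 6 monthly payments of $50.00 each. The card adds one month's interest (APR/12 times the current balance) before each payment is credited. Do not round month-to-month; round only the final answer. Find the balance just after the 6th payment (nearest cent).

Monthly rate r = 16.3%/12 = 1.35833% = 0.0135833.
Each month: B ← B·(1+r) − $50.00.
Month 1: interest $20.95; balance after payment $1,513.27.
Month 2: interest $20.56; balance after payment $1,483.83.
Month 3: interest $20.16; balance after payment $1,453.98.
Month 4: interest $19.75; balance after payment $1,423.73.
Month 5: interest $19.34; balance after payment $1,393.07.
Month 6: interest $18.92; balance after payment $1,361.99.

$1,361.99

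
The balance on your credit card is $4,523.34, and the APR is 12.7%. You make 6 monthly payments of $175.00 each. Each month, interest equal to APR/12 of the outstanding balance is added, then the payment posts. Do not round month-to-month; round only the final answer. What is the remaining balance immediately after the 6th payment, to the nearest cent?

$3,740.10

Monthly rate r = 12.7%/12 = 1.05833% = 0.0105833.
Each month: B ← B·(1+r) − $175.00.
Month 1: interest $47.87; balance after payment $4,396.21.
Month 2: interest $46.53; balance after payment $4,267.74.
Month 3: interest $45.17; balance after payment $4,137.91.
Month 4: interest $43.79; balance after payment $4,006.70.
Month 5: interest $42.40; balance after payment $3,874.10.
Month 6: interest $41.00; balance after payment $3,740.10.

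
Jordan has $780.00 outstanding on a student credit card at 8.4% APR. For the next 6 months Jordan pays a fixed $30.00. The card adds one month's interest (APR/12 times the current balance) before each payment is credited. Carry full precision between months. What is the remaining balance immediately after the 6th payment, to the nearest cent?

$630.16

Monthly rate r = 8.4%/12 = 0.7% = 0.007.
Each month: B ← B·(1+r) − $30.00.
Month 1: interest $5.46; balance after payment $755.46.
Month 2: interest $5.29; balance after payment $730.75.
Month 3: interest $5.12; balance after payment $705.86.
Month 4: interest $4.94; balance after payment $680.80.
Month 5: interest $4.77; balance after payment $655.57.
Month 6: interest $4.59; balance after payment $630.16.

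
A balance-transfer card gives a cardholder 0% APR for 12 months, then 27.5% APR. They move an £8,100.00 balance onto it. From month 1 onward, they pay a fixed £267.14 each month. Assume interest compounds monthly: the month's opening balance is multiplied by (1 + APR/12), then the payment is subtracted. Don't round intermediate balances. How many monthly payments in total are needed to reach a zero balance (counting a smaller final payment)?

Promo months 1–12 at r₀ = 0%/12 = 0; months 13+ at r₁ = 27.5%/12 = 0.0229167.
After month 12 (no interest yet): B = £8,100.00 − 12·£267.14 = £4,894.32.
Then at r₁ with £267.14/mo: n₂ = −ln(1 − r₁·B/P)/ln(1+r₁) ≈ 24.03 → 25 more payments.

37 months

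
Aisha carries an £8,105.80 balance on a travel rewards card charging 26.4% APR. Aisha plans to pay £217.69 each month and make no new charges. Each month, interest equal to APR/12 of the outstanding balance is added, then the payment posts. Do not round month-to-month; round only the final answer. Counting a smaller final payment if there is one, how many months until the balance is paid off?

Monthly rate r = 26.4%/12 = 2.2% = 0.022.
Recurrence: B ← B·(1+r) − £217.69.
Month 1: interest £178.33; balance after payment £8,066.44.
Month 2: interest £177.46; balance after payment £8,026.21.
Closed form: n = −ln(1 − rB₀/P)/ln(1+r) = −ln(0.18082)/ln(1.022) ≈ 78.591, so the balance reaches zero during payment 79.

79 months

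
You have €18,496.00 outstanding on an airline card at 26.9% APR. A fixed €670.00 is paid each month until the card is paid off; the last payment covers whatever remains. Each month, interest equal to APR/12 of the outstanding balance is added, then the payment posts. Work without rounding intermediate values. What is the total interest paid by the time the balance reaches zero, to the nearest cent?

€10,655.80

Monthly rate r = 26.9%/12 = 2.24167% = 0.0224167.
Payoff takes n = ⌈−ln(1 − rB₀/P)/ln(1+r)⌉ = ⌈43.507⌉ = 44 payments; the last is €341.80.
Total paid = 43·€670.00 + €341.80 = €29,151.80.
Total interest = total paid − principal = €29,151.80 − €18,496.00 = €10,655.80.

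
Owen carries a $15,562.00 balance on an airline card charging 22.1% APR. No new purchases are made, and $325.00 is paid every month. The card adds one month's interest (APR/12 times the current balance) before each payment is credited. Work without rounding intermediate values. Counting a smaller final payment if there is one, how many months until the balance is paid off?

118 months

Monthly rate r = 22.1%/12 = 1.84167% = 0.0184167.
Recurrence: B ← B·(1+r) − $325.00.
Month 1: interest $286.60; balance after payment $15,523.60.
Month 2: interest $285.89; balance after payment $15,484.49.
Closed form: n = −ln(1 − rB₀/P)/ln(1+r) = −ln(0.11815)/ln(1.01842) ≈ 117.034, so the balance reaches zero during payment 118.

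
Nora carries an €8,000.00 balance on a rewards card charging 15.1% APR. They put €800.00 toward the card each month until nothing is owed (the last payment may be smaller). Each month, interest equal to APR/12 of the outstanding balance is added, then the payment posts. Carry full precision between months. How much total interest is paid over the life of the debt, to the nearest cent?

€604.60

Monthly rate r = 15.1%/12 = 1.25833% = 0.0125833.
Payoff takes n = ⌈−ln(1 − rB₀/P)/ln(1+r)⌉ = ⌈10.755⌉ = 11 payments; the last is €604.60.
Total paid = 10·€800.00 + €604.60 = €8,604.60.
Total interest = total paid − principal = €8,604.60 − €8,000.00 = €604.60.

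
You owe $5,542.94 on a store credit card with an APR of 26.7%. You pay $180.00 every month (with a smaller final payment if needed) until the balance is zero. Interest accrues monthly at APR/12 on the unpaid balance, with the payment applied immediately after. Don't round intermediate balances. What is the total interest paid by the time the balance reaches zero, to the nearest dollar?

Monthly rate r = 26.7%/12 = 2.225% = 0.02225.
Payoff takes n = ⌈−ln(1 − rB₀/P)/ln(1+r)⌉ = ⌈52.518⌉ = 53 payments; the last is $93.77.
Total paid = 52·$180.00 + $93.77 = $9,453.77.
Total interest = total paid − principal = $9,453.77 − $5,542.94 = $3,910.83.

$3,911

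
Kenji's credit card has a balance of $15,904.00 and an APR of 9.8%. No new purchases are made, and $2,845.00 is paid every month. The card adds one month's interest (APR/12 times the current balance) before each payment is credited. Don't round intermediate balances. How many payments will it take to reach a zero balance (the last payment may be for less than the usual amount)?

Monthly rate r = 9.8%/12 = 0.816667% = 0.00816667.
Recurrence: B ← B·(1+r) − $2,845.00.
Month 1: interest $129.88; balance after payment $13,188.88.
Month 2: interest $107.71; balance after payment $10,451.59.
Month 3: interest $85.35; balance after payment $7,691.95.
Month 4: interest $62.82; balance after payment $4,909.76.
Month 5: interest $40.10; balance after payment $2,104.86.
Month 6: interest $17.19; balance after payment $0.00.

6 months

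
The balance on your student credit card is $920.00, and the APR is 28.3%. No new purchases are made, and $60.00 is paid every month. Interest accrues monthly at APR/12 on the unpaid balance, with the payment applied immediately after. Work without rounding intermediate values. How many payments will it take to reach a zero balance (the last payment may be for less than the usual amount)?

Monthly rate r = 28.3%/12 = 2.35833% = 0.0235833.
Recurrence: B ← B·(1+r) − $60.00.
Month 1: interest $21.70; balance after payment $881.70.
Month 2: interest $20.79; balance after payment $842.49.
Closed form: n = −ln(1 − rB₀/P)/ln(1+r) = −ln(0.63839)/ln(1.02358) ≈ 19.254, so the balance reaches zero during payment 20.

20 payments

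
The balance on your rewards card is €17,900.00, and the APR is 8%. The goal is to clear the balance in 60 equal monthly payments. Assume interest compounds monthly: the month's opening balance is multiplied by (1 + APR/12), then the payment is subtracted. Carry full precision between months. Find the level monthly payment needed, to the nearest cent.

Monthly rate r = 8%/12 = 0.666667% = 0.00666667.
Level-payment amortization: P = B₀·r / (1 − (1+r)^(−n)) = 17900.00·0.00666667 / (1 − 1.00667^(−60)).
Denominator 1 − (1+r)^(−60) = 0.328789556.
P = 119.333 / 0.328789556 ≈ 362.95.

€362.95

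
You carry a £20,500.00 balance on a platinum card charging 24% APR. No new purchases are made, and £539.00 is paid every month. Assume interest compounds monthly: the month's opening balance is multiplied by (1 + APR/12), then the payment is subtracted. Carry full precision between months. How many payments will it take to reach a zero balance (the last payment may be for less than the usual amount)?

Monthly rate r = 24%/12 = 2% = 0.02.
Recurrence: B ← B·(1+r) − £539.00.
Month 1: interest £410.00; balance after payment £20,371.00.
Month 2: interest £407.42; balance after payment £20,239.42.
Closed form: n = −ln(1 − rB₀/P)/ln(1+r) = −ln(0.23933)/ln(1.02) ≈ 72.208, so the balance reaches zero during payment 73.

73 payments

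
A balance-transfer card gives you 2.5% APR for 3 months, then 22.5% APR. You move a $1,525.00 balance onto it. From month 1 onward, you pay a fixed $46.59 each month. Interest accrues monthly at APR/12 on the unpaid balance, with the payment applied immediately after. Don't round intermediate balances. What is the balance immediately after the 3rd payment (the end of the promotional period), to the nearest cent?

Promo months 1–3 at r₀ = 2.5%/12 = 0.00208333; months 4+ at r₁ = 22.5%/12 = 0.01875.
After month 3: iterate B ← B·(1+r₀) − $46.59 for 3 months → $1,394.49.

$1,394.49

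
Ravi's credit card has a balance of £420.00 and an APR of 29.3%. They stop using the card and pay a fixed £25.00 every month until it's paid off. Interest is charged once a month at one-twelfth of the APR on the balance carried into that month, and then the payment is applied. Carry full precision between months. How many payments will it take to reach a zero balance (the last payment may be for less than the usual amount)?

22 months

Monthly rate r = 29.3%/12 = 2.44167% = 0.0244167.
Recurrence: B ← B·(1+r) − £25.00.
Month 1: interest £10.25; balance after payment £405.25.
Month 2: interest £9.89; balance after payment £390.15.
Closed form: n = −ln(1 − rB₀/P)/ln(1+r) = −ln(0.5898)/ln(1.02442) ≈ 21.886, so the balance reaches zero during payment 22.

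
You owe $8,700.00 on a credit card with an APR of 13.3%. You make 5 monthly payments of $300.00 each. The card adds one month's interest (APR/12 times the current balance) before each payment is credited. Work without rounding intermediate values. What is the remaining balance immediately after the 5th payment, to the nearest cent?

Monthly rate r = 13.3%/12 = 1.10833% = 0.0110833.
Each month: B ← B·(1+r) − $300.00.
Month 1: interest $96.43; balance after payment $8,496.42.
Month 2: interest $94.17; balance after payment $8,290.59.
Month 3: interest $91.89; balance after payment $8,082.48.
Month 4: interest $89.58; balance after payment $7,872.06.
Month 5: interest $87.25; balance after payment $7,659.31.

$7,659.31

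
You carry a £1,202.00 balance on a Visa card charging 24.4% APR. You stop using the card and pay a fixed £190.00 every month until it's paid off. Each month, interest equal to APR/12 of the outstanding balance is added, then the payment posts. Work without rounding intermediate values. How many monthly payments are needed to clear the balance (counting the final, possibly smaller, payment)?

Monthly rate r = 24.4%/12 = 2.03333% = 0.0203333.
Recurrence: B ← B·(1+r) − £190.00.
Month 1: interest £24.44; balance after payment £1,036.44.
Month 2: interest £21.07; balance after payment £867.51.
Closed form: n = −ln(1 − rB₀/P)/ln(1+r) = −ln(0.87136)/ln(1.02033) ≈ 6.840, so the balance reaches zero during payment 7.

7 payments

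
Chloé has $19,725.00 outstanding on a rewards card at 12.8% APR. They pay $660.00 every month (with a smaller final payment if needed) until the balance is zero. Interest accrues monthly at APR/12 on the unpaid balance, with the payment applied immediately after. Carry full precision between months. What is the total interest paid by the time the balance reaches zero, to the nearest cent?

$4,154.65

Monthly rate r = 12.8%/12 = 1.06667% = 0.0106667.
Payoff takes n = ⌈−ln(1 − rB₀/P)/ln(1+r)⌉ = ⌈36.180⌉ = 37 payments; the last is $119.65.
Total paid = 36·$660.00 + $119.65 = $23,879.65.
Total interest = total paid − principal = $23,879.65 − $19,725.00 = $4,154.65.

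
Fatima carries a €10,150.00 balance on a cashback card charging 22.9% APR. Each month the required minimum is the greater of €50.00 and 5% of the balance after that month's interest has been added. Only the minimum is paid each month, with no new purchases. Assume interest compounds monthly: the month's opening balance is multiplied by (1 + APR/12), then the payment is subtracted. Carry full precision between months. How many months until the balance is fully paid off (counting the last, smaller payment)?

97 months

Monthly rate r = 22.9%/12 = 1.90833% = 0.0190833.
While 5% of the post-interest balance exceeds €50.00, each month B ← (B·(1+r))·(1 − 0.05), i.e. B shrinks by the factor (1+r)·0.95 = 0.96813.
This holds for months 1–73. Entering month 74 the balance is €954.11; 5% of the post-interest balance is now below €50.00, so the flat €50.00 minimum applies from here.
From month 74 a fixed €50.00 at rate r clears €954.11 in 24 more payments. Total: 73 + 24 = 97 months.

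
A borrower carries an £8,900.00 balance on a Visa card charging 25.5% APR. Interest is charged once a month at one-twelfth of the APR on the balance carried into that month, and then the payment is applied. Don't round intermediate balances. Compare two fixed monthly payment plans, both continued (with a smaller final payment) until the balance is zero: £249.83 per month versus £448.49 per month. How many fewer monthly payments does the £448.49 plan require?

41 fewer payments

Monthly rate r = 25.5%/12 = 2.125% = 0.02125.
At £249.83/mo: n = ⌈−ln(1 − rB₀/P)/ln(1+r)⌉ = 68 payments (last £70.88); total interest = total paid − £8,900.00 = £7,909.49.
At £448.49/mo: 27 payments (last £20.22); total interest £2,780.96.
Payments saved = 68 − 27 = 41.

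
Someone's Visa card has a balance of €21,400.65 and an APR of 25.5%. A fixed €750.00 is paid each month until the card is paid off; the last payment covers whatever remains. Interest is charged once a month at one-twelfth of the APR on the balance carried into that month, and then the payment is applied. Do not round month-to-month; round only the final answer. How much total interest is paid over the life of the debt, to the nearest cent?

Monthly rate r = 25.5%/12 = 2.125% = 0.02125.
Payoff takes n = ⌈−ln(1 − rB₀/P)/ln(1+r)⌉ = ⌈44.337⌉ = 45 payments; the last is €254.77.
Total paid = 44·€750.00 + €254.77 = €33,254.77.
Total interest = total paid − principal = €33,254.77 − €21,400.65 = €11,854.12.

€11,854.12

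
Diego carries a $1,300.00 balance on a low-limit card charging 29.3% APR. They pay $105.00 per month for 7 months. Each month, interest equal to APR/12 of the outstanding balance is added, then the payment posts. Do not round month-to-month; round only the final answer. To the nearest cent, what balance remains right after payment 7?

Monthly rate r = 29.3%/12 = 2.44167% = 0.0244167.
Each month: B ← B·(1+r) − $105.00.
Month 1: interest $31.74; balance after payment $1,226.74.
Month 2: interest $29.95; balance after payment $1,151.69.
Month 3: interest $28.12; balance after payment $1,074.82.
Month 4: interest $26.24; balance after payment $996.06.
Month 5: interest $24.32; balance after payment $915.38.
Month 6: interest $22.35; balance after payment $832.73.
Month 7: interest $20.33; balance after payment $748.06.

$748.06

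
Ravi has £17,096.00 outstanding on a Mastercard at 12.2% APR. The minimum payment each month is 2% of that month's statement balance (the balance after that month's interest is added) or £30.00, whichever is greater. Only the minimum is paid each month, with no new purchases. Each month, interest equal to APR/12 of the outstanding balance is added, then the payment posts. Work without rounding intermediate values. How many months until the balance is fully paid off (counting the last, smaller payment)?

Monthly rate r = 12.2%/12 = 1.01667% = 0.0101667.
While 2% of the post-interest balance exceeds £30.00, each month B ← (B·(1+r))·(1 − 0.02), i.e. B shrinks by the factor (1+r)·0.98 = 0.98996.
This holds for months 1–243. Entering month 244 the balance is £1,473.46; 2% of the post-interest balance is now below £30.00, so the flat £30.00 minimum applies from here.
From month 244 a fixed £30.00 at rate r clears £1,473.46 in 69 more payments. Total: 243 + 69 = 312 months.

312 months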